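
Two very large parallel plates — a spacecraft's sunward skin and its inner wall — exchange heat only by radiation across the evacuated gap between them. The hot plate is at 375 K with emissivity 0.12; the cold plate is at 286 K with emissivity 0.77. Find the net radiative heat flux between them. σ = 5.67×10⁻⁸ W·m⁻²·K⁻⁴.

q ≈ 85.9 W/m²

For two infinite grey parallel plates, q = σ(T₁⁴ − T₂⁴)/(1/ε₁ + 1/ε₂ − 1).
T₁⁴ − T₂⁴ = 1.978×10¹⁰ − 6.691×10⁹ = 1.308×10¹⁰ K⁴.
1/ε₁ + 1/ε₂ − 1 = 8.333 + 1.299 − 1 = 8.632.
q = 5.67×10⁻⁸ × 1.308×10¹⁰ / 8.632.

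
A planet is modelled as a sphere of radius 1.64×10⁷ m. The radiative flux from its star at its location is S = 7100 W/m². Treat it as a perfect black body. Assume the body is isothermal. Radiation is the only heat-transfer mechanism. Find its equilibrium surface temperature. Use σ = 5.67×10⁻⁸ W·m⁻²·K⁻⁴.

At equilibrium, absorbed power = emitted power.
Absorbing cross-section = πr² = 8.450×10¹⁴ m²; emitting surface = 4πr² = 3.380×10¹⁵ m² (ratio 4).
S·A_cross = εσ·A_surf·T⁴  ⇒  T⁴ = S/(4σ).
T⁴ = 1.00·7100/(4·5.67×10⁻⁸) = 3.131×10¹⁰ K⁴.
T = (3.131×10¹⁰)^(1/4).

T ≈ 421 K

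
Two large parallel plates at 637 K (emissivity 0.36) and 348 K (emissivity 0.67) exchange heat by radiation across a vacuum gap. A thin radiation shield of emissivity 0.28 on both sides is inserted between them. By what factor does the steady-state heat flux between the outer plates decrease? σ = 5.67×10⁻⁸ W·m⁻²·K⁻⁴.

Without shield: q₀ = σΔ(T⁴)/(1/ε₁+1/ε₂−1) with denominator 3.270.
With shield the two gaps are in series; the resistances add: (1/ε₁+1/ε_s−1)+(1/ε_s+1/ε₂−1) = 5.349+4.064 = 9.413.
Heat-flux ratio q₀/q = 9.413/3.270.

factor ≈ 2.88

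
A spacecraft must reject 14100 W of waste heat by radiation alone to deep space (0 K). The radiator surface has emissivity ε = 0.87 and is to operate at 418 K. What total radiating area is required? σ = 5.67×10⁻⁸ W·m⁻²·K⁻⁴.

A ≈ 9.36 m²

P = εσA T⁴ ⇒ A = P/(εσT⁴).
T⁴ = 3.053×10¹⁰ K⁴.
A = 14100/(0.87 × 5.67×10⁻⁸ × 3.053×10¹⁰).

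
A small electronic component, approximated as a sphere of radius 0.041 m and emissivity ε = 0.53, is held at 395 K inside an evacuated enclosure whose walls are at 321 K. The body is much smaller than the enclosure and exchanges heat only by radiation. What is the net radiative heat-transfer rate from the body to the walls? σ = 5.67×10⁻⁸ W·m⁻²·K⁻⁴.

For a small grey body in a large enclosure: P_net = εσA(T_body⁴ − T_wall⁴).
A = 4πr² = 0.02112 m²; T_body⁴ − T_wall⁴ = 2.434×10¹⁰ − 1.062×10¹⁰ = 1.373×10¹⁰ K⁴.
|P_net| = 0.53·5.67×10⁻⁸·0.02112·1.373×10¹⁰.

P_net ≈ 8.71 W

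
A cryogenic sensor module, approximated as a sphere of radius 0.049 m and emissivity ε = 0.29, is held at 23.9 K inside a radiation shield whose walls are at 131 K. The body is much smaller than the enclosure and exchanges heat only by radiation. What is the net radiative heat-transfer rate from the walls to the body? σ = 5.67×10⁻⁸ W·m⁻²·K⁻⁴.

For a small grey body in a large enclosure: P_net = εσA(T_body⁴ − T_wall⁴).
A = 4πr² = 0.03017 m²; T_body⁴ − T_wall⁴ = 3.263×10⁵ − 2.945×10⁸ = -2.942×10⁸ K⁴.
|P_net| = 0.29·5.67×10⁻⁸·0.03017·2.942×10⁸.

P_net ≈ 0.146 W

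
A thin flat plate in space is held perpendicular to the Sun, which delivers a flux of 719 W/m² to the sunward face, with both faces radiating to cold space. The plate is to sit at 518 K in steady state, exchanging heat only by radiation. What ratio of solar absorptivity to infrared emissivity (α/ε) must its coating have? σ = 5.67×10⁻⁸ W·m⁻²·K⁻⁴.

Balance: αS·A = εσ·2A·T⁴ ⇒ α/ε = 2σT⁴/S.
α/ε = 2·5.67×10⁻⁸·(518)⁴/719 = 2·5.67×10⁻⁸·7.200×10¹⁰/719.

α/ε ≈ 11.4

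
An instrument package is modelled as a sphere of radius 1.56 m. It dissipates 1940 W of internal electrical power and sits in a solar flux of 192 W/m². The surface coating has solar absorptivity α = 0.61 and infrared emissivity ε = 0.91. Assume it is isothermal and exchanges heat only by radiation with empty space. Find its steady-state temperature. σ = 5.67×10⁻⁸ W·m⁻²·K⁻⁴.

T ≈ 206 K

At steady state, absorbed solar power + internal power = radiated power.
Absorbed: α·S·A_cross = 0.61·192·7.645 = 895.4 W (cross-section πr²).
Total input = 895.4 + 1940 = 2835 W.
Radiated: εσ·A_surf·T⁴ with A_surf = 4πr² = 30.58 m².
T⁴ = 2835/(0.91·5.67×10⁻⁸·30.58) = 1.797×10⁹ K⁴.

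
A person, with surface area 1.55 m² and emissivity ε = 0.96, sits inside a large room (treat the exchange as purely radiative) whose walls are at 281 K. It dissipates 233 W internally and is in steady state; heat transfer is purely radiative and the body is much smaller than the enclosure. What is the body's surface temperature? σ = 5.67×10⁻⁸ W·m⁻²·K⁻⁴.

For a small grey body in a large enclosure, net radiated power = εσA(T⁴ − T_w⁴).
Steady state: P = εσA(T⁴ − T_w⁴) with A = 1.55 m².
T⁴ = P/(εσA) + T_w⁴ = 233/(0.96·5.67×10⁻⁸·1.550) + (281)⁴
    = 2.762×10⁹ + 6.235×10⁹ = 8.996×10⁹ K⁴.

T ≈ 308 K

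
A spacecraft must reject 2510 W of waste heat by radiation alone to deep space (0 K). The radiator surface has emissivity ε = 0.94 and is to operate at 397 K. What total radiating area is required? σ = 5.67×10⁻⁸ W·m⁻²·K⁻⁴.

A ≈ 1.90 m²

P = εσA T⁴ ⇒ A = P/(εσT⁴).
T⁴ = 2.484×10¹⁰ K⁴.
A = 2510/(0.94 × 5.67×10⁻⁸ × 2.484×10¹⁰).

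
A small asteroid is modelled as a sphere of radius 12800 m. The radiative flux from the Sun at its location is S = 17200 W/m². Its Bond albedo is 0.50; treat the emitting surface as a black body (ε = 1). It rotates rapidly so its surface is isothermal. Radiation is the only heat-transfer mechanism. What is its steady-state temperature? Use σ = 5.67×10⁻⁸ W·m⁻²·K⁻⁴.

At equilibrium, absorbed power = emitted power.
Absorbing cross-section = πr² = 5.147×10⁸ m²; emitting surface = 4πr² = 2.059×10⁹ m² (ratio 4).
(1−a)S·A_cross = εσ·A_surf·T⁴  ⇒  T⁴ = (1−a)S/(4σ).
T⁴ = 0.500·17200/(4·5.67×10⁻⁸) = 3.792×10¹⁰ K⁴.
T = (3.792×10¹⁰)^(1/4).

T ≈ 441 K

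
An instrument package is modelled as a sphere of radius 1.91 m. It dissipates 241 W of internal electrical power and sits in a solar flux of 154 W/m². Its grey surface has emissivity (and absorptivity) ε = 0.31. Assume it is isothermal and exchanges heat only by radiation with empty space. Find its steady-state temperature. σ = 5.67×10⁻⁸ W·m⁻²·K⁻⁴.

At steady state, absorbed solar power + internal power = radiated power.
Absorbed: α·S·A_cross = 0.31·154·11.46 = 547.1 W (cross-section πr²).
Total input = 547.1 + 241 = 788.1 W.
Radiated: εσ·A_surf·T⁴ with A_surf = 4πr² = 45.84 m².
T⁴ = 788.1/(0.31·5.67×10⁻⁸·45.84) = 9.781×10⁸ K⁴.

T ≈ 177 K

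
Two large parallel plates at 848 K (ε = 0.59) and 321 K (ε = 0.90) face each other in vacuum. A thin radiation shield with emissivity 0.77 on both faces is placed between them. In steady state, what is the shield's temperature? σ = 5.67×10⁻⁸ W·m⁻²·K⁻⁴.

T_s ≈ 685 K

In steady state the net flux on the hot side equals that on the cold side.
σ(T₁⁴−T_s⁴)/D₁ = σ(T_s⁴−T₂⁴)/D₂, with D₁ = 1/ε₁+1/ε_s−1 = 1.994, D₂ = 1/ε_s+1/ε₂−1 = 1.410.
Solve for T_s⁴: T_s⁴ = (D₂·T₁⁴ + D₁·T₂⁴)/(D₁+D₂) = 2.204×10¹¹ K⁴.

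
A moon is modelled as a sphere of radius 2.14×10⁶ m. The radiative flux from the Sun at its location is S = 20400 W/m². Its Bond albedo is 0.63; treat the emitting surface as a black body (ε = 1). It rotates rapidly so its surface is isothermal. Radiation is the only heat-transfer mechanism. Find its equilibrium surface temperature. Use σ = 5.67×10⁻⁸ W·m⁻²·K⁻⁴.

T ≈ 427 K

At equilibrium, absorbed power = emitted power.
Absorbing cross-section = πr² = 1.439×10¹³ m²; emitting surface = 4πr² = 5.755×10¹³ m² (ratio 4).
(1−a)S·A_cross = εσ·A_surf·T⁴  ⇒  T⁴ = (1−a)S/(4σ).
T⁴ = 0.370·20400/(4·5.67×10⁻⁸) = 3.328×10¹⁰ K⁴.
T = (3.328×10¹⁰)^(1/4).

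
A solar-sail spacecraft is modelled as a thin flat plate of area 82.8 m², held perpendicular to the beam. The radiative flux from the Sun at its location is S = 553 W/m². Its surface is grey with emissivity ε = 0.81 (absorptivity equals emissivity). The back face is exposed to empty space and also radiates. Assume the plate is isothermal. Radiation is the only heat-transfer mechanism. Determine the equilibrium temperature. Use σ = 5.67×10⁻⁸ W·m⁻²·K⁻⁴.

At equilibrium, absorbed power = emitted power.
Absorbing cross-section = A = 82.80 m²; emitting surface = 2A = 165.6 m² (ratio 2).
εS·A_cross = εσ·A_surf·T⁴  ⇒  T⁴ = S/(2σ)   (ε cancels).
T⁴ = 553/(2·5.67×10⁻⁸) = 4.877×10⁹ K⁴.
T = (4.877×10⁹)^(1/4).

T ≈ 264 K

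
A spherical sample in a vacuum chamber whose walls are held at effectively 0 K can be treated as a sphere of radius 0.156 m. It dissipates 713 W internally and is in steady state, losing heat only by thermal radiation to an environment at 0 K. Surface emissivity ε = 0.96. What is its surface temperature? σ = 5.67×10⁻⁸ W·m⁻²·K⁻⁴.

Steady state: internal power = radiated power, P = εσA T⁴.
Radiating area A = 4πr² = 0.3058 m².
T⁴ = P/(εσA) = 713/(0.96·5.67×10⁻⁸·0.3058) = 4.283×10¹⁰ K⁴.
T = (4.283×10¹⁰)^(1/4).

T ≈ 455 K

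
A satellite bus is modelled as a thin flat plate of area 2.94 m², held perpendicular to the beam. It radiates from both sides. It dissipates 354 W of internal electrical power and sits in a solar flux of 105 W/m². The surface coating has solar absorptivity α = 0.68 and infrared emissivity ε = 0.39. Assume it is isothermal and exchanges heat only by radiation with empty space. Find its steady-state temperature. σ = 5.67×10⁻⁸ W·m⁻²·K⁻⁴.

At steady state, absorbed solar power + internal power = radiated power.
Absorbed: α·S·A_cross = 0.68·105·2.940 = 209.9 W (cross-section A).
Total input = 209.9 + 354 = 563.9 W.
Radiated: εσ·A_surf·T⁴ with A_surf = 2A = 5.880 m².
T⁴ = 563.9/(0.39·5.67×10⁻⁸·5.880) = 4.337×10⁹ K⁴.

T ≈ 257 K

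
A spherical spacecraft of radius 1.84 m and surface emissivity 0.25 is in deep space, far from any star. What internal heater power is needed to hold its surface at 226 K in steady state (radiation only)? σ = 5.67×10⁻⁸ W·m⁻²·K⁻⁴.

P ≈ 1570 W

P = εσ·4πr²·T⁴.
4πr² = 42.54 m²; T⁴ = 2.609×10⁹ K⁴.
P = 0.25·5.67×10⁻⁸·42.54·2.609×10⁹.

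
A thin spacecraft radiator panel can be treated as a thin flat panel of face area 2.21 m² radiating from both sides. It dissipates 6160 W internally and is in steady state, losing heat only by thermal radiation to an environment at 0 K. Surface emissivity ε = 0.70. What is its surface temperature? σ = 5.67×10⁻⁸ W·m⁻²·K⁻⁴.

T ≈ 433 K

Steady state: internal power = radiated power, P = εσA T⁴.
Radiating area A = 2·2.21 = 4.420 m².
T⁴ = P/(εσA) = 6160/(0.70·5.67×10⁻⁸·4.420) = 3.511×10¹⁰ K⁴.
T = (3.511×10¹⁰)^(1/4).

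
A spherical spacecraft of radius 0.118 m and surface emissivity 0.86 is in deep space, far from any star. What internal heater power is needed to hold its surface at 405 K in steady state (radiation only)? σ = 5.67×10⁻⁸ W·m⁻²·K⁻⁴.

P ≈ 230 W

P = εσ·4πr²·T⁴.
4πr² = 0.1750 m²; T⁴ = 2.690×10¹⁰ K⁴.
P = 0.86·5.67×10⁻⁸·0.1750·2.690×10¹⁰.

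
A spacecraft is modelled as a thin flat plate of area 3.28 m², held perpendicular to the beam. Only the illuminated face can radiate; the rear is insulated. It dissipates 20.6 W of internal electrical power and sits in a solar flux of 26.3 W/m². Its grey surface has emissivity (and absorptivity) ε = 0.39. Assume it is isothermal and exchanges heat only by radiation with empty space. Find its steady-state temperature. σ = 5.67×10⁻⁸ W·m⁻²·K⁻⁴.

T ≈ 165 K

At steady state, absorbed solar power + internal power = radiated power.
Absorbed: α·S·A_cross = 0.39·26.3·3.280 = 33.64 W (cross-section A).
Total input = 33.64 + 20.6 = 54.24 W.
Radiated: εσ·A_surf·T⁴ with A_surf = A = 3.280 m².
T⁴ = 54.24/(0.39·5.67×10⁻⁸·3.280) = 7.479×10⁸ K⁴.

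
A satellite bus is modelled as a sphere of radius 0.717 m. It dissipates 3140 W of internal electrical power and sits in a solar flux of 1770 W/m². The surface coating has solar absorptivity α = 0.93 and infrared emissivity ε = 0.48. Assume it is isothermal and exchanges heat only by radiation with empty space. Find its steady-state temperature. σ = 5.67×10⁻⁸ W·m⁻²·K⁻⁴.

At steady state, absorbed solar power + internal power = radiated power.
Absorbed: α·S·A_cross = 0.93·1770·1.615 = 2659 W (cross-section πr²).
Total input = 2659 + 3140 = 5799 W.
Radiated: εσ·A_surf·T⁴ with A_surf = 4πr² = 6.460 m².
T⁴ = 5799/(0.48·5.67×10⁻⁸·6.460) = 3.298×10¹⁰ K⁴.

T ≈ 426 K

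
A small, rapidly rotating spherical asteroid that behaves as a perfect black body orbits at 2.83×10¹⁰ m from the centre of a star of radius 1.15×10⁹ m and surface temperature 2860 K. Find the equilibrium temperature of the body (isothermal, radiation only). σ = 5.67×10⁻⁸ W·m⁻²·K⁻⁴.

T ≈ 408 K

The star's surface emits σT_*⁴; at distance d the flux is S = σT_*⁴(R_*/d)².
S = 5.67×10⁻⁸·(2860)⁴·(1.15×10⁹/2.83×10¹⁰)² = 6264 W/m².
For an isothermal sphere T⁴ = (1−a)S/(4σ) = 2.762×10¹⁰ K⁴.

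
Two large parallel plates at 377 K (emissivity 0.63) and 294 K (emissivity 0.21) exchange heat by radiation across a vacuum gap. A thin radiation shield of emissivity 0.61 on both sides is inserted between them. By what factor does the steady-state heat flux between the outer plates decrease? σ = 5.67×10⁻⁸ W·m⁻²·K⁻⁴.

factor ≈ 1.43

Without shield: q₀ = σΔ(T⁴)/(1/ε₁+1/ε₂−1) with denominator 5.349.
With shield the two gaps are in series; the resistances add: (1/ε₁+1/ε_s−1)+(1/ε_s+1/ε₂−1) = 2.227+5.401 = 7.628.
Heat-flux ratio q₀/q = 7.628/5.349.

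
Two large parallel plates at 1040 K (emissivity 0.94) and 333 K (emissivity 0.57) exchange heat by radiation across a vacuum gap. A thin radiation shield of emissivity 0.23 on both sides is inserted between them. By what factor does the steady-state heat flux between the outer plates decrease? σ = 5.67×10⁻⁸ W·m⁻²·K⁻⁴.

Without shield: q₀ = σΔ(T⁴)/(1/ε₁+1/ε₂−1) with denominator 1.818.
With shield the two gaps are in series; the resistances add: (1/ε₁+1/ε_s−1)+(1/ε_s+1/ε₂−1) = 4.412+5.102 = 9.514.
Heat-flux ratio q₀/q = 9.514/1.818.

factor ≈ 5.23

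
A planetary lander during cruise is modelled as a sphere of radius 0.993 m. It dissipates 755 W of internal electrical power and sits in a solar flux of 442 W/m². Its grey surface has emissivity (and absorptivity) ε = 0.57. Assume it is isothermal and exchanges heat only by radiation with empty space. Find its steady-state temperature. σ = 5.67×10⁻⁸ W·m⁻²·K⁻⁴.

At steady state, absorbed solar power + internal power = radiated power.
Absorbed: α·S·A_cross = 0.57·442·3.098 = 780.5 W (cross-section πr²).
Total input = 780.5 + 755 = 1535 W.
Radiated: εσ·A_surf·T⁴ with A_surf = 4πr² = 12.39 m².
T⁴ = 1535/(0.57·5.67×10⁻⁸·12.39) = 3.834×10⁹ K⁴.

T ≈ 249 K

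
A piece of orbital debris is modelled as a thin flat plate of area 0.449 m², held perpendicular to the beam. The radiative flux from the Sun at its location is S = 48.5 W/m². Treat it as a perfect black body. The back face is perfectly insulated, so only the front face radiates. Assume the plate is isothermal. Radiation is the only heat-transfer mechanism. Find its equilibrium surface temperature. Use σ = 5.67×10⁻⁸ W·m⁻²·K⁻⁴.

T ≈ 171 K

At equilibrium, absorbed power = emitted power.
Absorbing cross-section = A = 0.4490 m²; emitting surface = A = 0.4490 m² (ratio 1).
S·A_cross = εσ·A_surf·T⁴  ⇒  T⁴ = S/(1σ).
T⁴ = 1.00·48.5/(1·5.67×10⁻⁸) = 8.554×10⁸ K⁴.
T = (8.554×10⁸)^(1/4).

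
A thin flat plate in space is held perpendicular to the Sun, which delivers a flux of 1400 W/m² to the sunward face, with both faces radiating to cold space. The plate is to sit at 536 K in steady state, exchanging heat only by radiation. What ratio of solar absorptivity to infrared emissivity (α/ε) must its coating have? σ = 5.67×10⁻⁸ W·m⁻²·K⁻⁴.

Balance: αS·A = εσ·2A·T⁴ ⇒ α/ε = 2σT⁴/S.
α/ε = 2·5.67×10⁻⁸·(536)⁴/1400 = 2·5.67×10⁻⁸·8.254×10¹⁰/1400.

α/ε ≈ 6.69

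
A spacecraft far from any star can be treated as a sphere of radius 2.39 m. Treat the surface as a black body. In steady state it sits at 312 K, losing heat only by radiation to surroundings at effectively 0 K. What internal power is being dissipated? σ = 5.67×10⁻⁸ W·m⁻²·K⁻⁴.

P ≈ 38600 W

Steady state: P = εσA T⁴.
A = 4πr² = 71.78 m²; T⁴ = (312)⁴ = 9.476×10⁹ K⁴.
P = 1.0 × 5.67×10⁻⁸ × 71.78 × 9.476×10⁹.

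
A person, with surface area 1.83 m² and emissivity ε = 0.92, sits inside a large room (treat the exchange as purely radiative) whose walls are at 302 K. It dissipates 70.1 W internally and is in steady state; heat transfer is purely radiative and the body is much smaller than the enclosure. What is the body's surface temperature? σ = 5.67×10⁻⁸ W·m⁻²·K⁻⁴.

T ≈ 308 K

For a small grey body in a large enclosure, net radiated power = εσA(T⁴ − T_w⁴).
Steady state: P = εσA(T⁴ − T_w⁴) with A = 1.83 m².
T⁴ = P/(εσA) + T_w⁴ = 70.1/(0.92·5.67×10⁻⁸·1.830) + (302)⁴
    = 7.343×10⁸ + 8.318×10⁹ = 9.053×10⁹ K⁴.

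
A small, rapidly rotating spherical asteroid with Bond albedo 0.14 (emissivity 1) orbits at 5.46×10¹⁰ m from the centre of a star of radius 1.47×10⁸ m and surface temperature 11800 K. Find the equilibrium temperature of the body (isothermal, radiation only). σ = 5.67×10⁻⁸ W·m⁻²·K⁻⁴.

The star's surface emits σT_*⁴; at distance d the flux is S = σT_*⁴(R_*/d)².
S = 5.67×10⁻⁸·(11800)⁴·(1.47×10⁸/5.46×10¹⁰)² = 7968 W/m².
For an isothermal sphere T⁴ = (1−a)S/(4σ) = 3.021×10¹⁰ K⁴.

T ≈ 417 K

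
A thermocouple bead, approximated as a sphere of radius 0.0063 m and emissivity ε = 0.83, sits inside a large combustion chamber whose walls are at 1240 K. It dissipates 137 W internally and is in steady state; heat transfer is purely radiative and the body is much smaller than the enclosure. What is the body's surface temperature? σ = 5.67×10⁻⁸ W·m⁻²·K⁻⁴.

For a small grey body in a large enclosure, net radiated power = εσA(T⁴ − T_w⁴).
Steady state: P = εσA(T⁴ − T_w⁴) with A = 4πr² = 4.988×10⁻⁴ m².
T⁴ = P/(εσA) + T_w⁴ = 137/(0.83·5.67×10⁻⁸·4.988×10⁻⁴) + (1240)⁴
    = 5.837×10¹² + 2.364×10¹² = 8.201×10¹² K⁴.

T ≈ 1690 K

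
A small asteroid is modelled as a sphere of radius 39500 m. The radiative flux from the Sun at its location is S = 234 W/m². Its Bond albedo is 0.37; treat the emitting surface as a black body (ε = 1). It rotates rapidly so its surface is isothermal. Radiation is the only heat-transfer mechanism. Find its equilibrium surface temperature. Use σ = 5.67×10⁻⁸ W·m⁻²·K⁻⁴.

At equilibrium, absorbed power = emitted power.
Absorbing cross-section = πr² = 4.902×10⁹ m²; emitting surface = 4πr² = 1.961×10¹⁰ m² (ratio 4).
(1−a)S·A_cross = εσ·A_surf·T⁴  ⇒  T⁴ = (1−a)S/(4σ).
T⁴ = 0.630·234/(4·5.67×10⁻⁸) = 6.500×10⁸ K⁴.
T = (6.500×10⁸)^(1/4).

T ≈ 160 K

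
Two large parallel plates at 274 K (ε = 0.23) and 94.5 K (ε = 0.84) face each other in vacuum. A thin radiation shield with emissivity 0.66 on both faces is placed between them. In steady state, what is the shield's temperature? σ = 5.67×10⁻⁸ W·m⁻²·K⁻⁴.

In steady state the net flux on the hot side equals that on the cold side.
σ(T₁⁴−T_s⁴)/D₁ = σ(T_s⁴−T₂⁴)/D₂, with D₁ = 1/ε₁+1/ε_s−1 = 4.863, D₂ = 1/ε_s+1/ε₂−1 = 1.706.
Solve for T_s⁴: T_s⁴ = (D₂·T₁⁴ + D₁·T₂⁴)/(D₁+D₂) = 1.523×10⁹ K⁴.

T_s ≈ 198 K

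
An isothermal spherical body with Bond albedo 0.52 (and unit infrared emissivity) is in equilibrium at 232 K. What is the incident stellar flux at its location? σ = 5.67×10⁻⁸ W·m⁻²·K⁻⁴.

S ≈ 1370 W/m²

(1−a)S·πr² = σ·4πr²·T⁴ ⇒ S = 4σT⁴/(1−a).
S = 4·5.67×10⁻⁸·2.897×10⁹/0.480.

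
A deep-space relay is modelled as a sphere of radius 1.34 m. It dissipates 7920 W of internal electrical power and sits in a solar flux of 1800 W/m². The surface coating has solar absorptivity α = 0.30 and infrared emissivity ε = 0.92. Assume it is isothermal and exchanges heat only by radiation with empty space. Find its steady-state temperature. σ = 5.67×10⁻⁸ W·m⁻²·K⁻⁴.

At steady state, absorbed solar power + internal power = radiated power.
Absorbed: α·S·A_cross = 0.30·1800·5.641 = 3046 W (cross-section πr²).
Total input = 3046 + 7920 = 10970 W.
Radiated: εσ·A_surf·T⁴ with A_surf = 4πr² = 22.56 m².
T⁴ = 10970/(0.92·5.67×10⁻⁸·22.56) = 9.317×10⁹ K⁴.

T ≈ 311 K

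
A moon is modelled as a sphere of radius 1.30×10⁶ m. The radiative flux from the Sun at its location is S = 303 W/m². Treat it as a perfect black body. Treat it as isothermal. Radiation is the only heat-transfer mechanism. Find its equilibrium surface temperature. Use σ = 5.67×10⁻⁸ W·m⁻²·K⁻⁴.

T ≈ 191 K

At equilibrium, absorbed power = emitted power.
Absorbing cross-section = πr² = 5.309×10¹² m²; emitting surface = 4πr² = 2.124×10¹³ m² (ratio 4).
S·A_cross = εσ·A_surf·T⁴  ⇒  T⁴ = S/(4σ).
T⁴ = 1.00·303/(4·5.67×10⁻⁸) = 1.336×10⁹ K⁴.
T = (1.336×10⁹)^(1/4).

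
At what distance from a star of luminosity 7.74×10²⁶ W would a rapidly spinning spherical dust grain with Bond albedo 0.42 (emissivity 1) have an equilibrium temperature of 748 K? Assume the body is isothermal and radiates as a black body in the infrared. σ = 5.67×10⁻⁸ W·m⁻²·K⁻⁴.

d ≈ 2.24×10¹⁰ m

For an isothermal black-emitting sphere, (1−a)S·πr² = σ·4πr²·T⁴ ⇒ S = 4σT⁴/(1−a).
S = 4·5.67×10⁻⁸·(748)⁴/0.580 = 1.224×10⁵ W/m².
Flux falls as S = L/(4πd²), so d = √(L/(4πS)) = √(7.74×10²⁶/(4π·1.224×10⁵)).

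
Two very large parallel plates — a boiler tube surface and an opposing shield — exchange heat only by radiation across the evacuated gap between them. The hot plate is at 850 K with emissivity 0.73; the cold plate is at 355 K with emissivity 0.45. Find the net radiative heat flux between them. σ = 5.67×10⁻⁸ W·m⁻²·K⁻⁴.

q ≈ 11100 W/m²

For two infinite grey parallel plates, q = σ(T₁⁴ − T₂⁴)/(1/ε₁ + 1/ε₂ − 1).
T₁⁴ − T₂⁴ = 5.220×10¹¹ − 1.588×10¹⁰ = 5.061×10¹¹ K⁴.
1/ε₁ + 1/ε₂ − 1 = 1.370 + 2.222 − 1 = 2.592.
q = 5.67×10⁻⁸ × 5.061×10¹¹ / 2.592.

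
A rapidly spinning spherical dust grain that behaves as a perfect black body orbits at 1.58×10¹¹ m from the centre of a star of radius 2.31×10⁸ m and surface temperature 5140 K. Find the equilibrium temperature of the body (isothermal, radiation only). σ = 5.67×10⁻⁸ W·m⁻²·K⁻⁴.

T ≈ 139 K

The star's surface emits σT_*⁴; at distance d the flux is S = σT_*⁴(R_*/d)².
S = 5.67×10⁻⁸·(5140)⁴·(2.31×10⁸/1.58×10¹¹)² = 84.60 W/m².
For an isothermal sphere T⁴ = (1−a)S/(4σ) = 3.730×10⁸ K⁴.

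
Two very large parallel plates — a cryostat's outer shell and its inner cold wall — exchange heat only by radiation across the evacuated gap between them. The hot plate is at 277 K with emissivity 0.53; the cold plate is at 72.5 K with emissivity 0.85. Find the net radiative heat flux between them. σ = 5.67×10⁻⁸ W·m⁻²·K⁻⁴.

q ≈ 161 W/m²

For two infinite grey parallel plates, q = σ(T₁⁴ − T₂⁴)/(1/ε₁ + 1/ε₂ − 1).
T₁⁴ − T₂⁴ = 5.887×10⁹ − 2.763×10⁷ = 5.860×10⁹ K⁴.
1/ε₁ + 1/ε₂ − 1 = 1.887 + 1.176 − 1 = 2.063.
q = 5.67×10⁻⁸ × 5.860×10⁹ / 2.063.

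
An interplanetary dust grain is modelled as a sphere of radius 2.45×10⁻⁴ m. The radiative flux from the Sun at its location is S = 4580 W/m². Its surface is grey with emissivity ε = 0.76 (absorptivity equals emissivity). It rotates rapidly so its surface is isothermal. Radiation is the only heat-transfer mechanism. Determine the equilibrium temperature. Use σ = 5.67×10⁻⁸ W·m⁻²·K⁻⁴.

T ≈ 377 K

At equilibrium, absorbed power = emitted power.
Absorbing cross-section = πr² = 1.886×10⁻⁷ m²; emitting surface = 4πr² = 7.543×10⁻⁷ m² (ratio 4).
εS·A_cross = εσ·A_surf·T⁴  ⇒  T⁴ = S/(4σ)   (ε cancels).
T⁴ = 4580/(4·5.67×10⁻⁸) = 2.019×10¹⁰ K⁴.
T = (2.019×10¹⁰)^(1/4).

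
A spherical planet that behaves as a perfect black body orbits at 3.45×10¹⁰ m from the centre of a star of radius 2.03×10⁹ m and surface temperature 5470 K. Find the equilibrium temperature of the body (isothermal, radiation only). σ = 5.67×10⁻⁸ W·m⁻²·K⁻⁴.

T ≈ 938 K

The star's surface emits σT_*⁴; at distance d the flux is S = σT_*⁴(R_*/d)².
S = 5.67×10⁻⁸·(5470)⁴·(2.03×10⁹/3.45×10¹⁰)² = 1.757×10⁵ W/m².
For an isothermal sphere T⁴ = (1−a)S/(4σ) = 7.749×10¹¹ K⁴.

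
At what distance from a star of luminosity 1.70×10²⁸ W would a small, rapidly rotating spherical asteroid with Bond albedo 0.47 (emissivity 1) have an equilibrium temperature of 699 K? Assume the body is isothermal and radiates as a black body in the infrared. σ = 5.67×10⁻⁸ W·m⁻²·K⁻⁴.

For an isothermal black-emitting sphere, (1−a)S·πr² = σ·4πr²·T⁴ ⇒ S = 4σT⁴/(1−a).
S = 4·5.67×10⁻⁸·(699)⁴/0.530 = 1.022×10⁵ W/m².
Flux falls as S = L/(4πd²), so d = √(L/(4πS)) = √(1.70×10²⁸/(4π·1.022×10⁵)).

d ≈ 1.15×10¹¹ m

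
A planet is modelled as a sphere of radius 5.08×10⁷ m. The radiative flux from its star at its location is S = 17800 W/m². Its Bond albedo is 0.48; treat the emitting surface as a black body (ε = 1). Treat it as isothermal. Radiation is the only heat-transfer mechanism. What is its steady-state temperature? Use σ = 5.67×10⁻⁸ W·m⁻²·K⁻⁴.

At equilibrium, absorbed power = emitted power.
Absorbing cross-section = πr² = 8.107×10¹⁵ m²; emitting surface = 4πr² = 3.243×10¹⁶ m² (ratio 4).
(1−a)S·A_cross = εσ·A_surf·T⁴  ⇒  T⁴ = (1−a)S/(4σ).
T⁴ = 0.520·17800/(4·5.67×10⁻⁸) = 4.081×10¹⁰ K⁴.
T = (4.081×10¹⁰)^(1/4).

T ≈ 449 K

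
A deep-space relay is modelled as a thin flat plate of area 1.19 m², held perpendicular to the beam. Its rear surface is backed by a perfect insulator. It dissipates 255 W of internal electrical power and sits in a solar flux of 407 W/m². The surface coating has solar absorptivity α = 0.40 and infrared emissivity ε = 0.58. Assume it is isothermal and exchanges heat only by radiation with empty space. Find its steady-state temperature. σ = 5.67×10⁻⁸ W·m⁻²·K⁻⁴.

T ≈ 327 K

At steady state, absorbed solar power + internal power = radiated power.
Absorbed: α·S·A_cross = 0.40·407·1.190 = 193.7 W (cross-section A).
Total input = 193.7 + 255 = 448.7 W.
Radiated: εσ·A_surf·T⁴ with A_surf = A = 1.190 m².
T⁴ = 448.7/(0.58·5.67×10⁻⁸·1.190) = 1.147×10¹⁰ K⁴.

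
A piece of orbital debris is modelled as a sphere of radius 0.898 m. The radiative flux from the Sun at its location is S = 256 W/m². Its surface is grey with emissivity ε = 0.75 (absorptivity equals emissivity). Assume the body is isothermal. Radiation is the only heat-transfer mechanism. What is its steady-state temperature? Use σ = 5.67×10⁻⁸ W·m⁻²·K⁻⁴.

At equilibrium, absorbed power = emitted power.
Absorbing cross-section = πr² = 2.533 m²; emitting surface = 4πr² = 10.13 m² (ratio 4).
εS·A_cross = εσ·A_surf·T⁴  ⇒  T⁴ = S/(4σ)   (ε cancels).
T⁴ = 256/(4·5.67×10⁻⁸) = 1.129×10⁹ K⁴.
T = (1.129×10⁹)^(1/4).

T ≈ 183 K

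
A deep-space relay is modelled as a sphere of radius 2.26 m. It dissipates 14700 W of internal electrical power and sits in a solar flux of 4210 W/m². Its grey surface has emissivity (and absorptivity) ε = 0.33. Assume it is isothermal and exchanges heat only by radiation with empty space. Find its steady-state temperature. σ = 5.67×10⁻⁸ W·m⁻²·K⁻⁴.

T ≈ 419 K

At steady state, absorbed solar power + internal power = radiated power.
Absorbed: α·S·A_cross = 0.33·4210·16.05 = 22290 W (cross-section πr²).
Total input = 22290 + 14700 = 36990 W.
Radiated: εσ·A_surf·T⁴ with A_surf = 4πr² = 64.18 m².
T⁴ = 36990/(0.33·5.67×10⁻⁸·64.18) = 3.080×10¹⁰ K⁴.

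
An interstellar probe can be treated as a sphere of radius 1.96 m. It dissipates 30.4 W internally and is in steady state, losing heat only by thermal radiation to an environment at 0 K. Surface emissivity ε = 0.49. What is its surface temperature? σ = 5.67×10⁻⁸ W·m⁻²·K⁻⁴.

Steady state: internal power = radiated power, P = εσA T⁴.
Radiating area A = 4πr² = 48.27 m².
T⁴ = P/(εσA) = 30.4/(0.49·5.67×10⁻⁸·48.27) = 2.267×10⁷ K⁴.
T = (2.267×10⁷)^(1/4).

T ≈ 69.0 K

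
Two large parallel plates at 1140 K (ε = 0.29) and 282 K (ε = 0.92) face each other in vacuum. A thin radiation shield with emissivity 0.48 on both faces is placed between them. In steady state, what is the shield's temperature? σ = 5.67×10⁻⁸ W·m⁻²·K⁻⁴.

T_s ≈ 862 K

In steady state the net flux on the hot side equals that on the cold side.
σ(T₁⁴−T_s⁴)/D₁ = σ(T_s⁴−T₂⁴)/D₂, with D₁ = 1/ε₁+1/ε_s−1 = 4.532, D₂ = 1/ε_s+1/ε₂−1 = 2.170.
Solve for T_s⁴: T_s⁴ = (D₂·T₁⁴ + D₁·T₂⁴)/(D₁+D₂) = 5.512×10¹¹ K⁴.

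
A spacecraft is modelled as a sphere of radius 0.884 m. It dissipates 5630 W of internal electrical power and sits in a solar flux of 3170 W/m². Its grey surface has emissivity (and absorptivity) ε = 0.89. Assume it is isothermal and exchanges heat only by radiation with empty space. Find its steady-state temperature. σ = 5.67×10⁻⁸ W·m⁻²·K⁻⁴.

At steady state, absorbed solar power + internal power = radiated power.
Absorbed: α·S·A_cross = 0.89·3170·2.455 = 6926 W (cross-section πr²).
Total input = 6926 + 5630 = 12560 W.
Radiated: εσ·A_surf·T⁴ with A_surf = 4πr² = 9.820 m².
T⁴ = 12560/(0.89·5.67×10⁻⁸·9.820) = 2.534×10¹⁰ K⁴.

T ≈ 399 K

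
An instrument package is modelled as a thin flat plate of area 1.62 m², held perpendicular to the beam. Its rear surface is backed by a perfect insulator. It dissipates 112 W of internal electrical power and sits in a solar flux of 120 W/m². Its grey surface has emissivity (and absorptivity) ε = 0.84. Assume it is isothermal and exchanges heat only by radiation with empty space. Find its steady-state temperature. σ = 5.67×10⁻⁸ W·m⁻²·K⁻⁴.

T ≈ 244 K

At steady state, absorbed solar power + internal power = radiated power.
Absorbed: α·S·A_cross = 0.84·120·1.620 = 163.3 W (cross-section A).
Total input = 163.3 + 112 = 275.3 W.
Radiated: εσ·A_surf·T⁴ with A_surf = A = 1.620 m².
T⁴ = 275.3/(0.84·5.67×10⁻⁸·1.620) = 3.568×10⁹ K⁴.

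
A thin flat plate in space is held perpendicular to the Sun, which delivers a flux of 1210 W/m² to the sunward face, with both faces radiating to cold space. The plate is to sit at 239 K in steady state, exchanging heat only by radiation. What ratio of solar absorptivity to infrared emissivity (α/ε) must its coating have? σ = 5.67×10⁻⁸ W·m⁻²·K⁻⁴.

Balance: αS·A = εσ·2A·T⁴ ⇒ α/ε = 2σT⁴/S.
α/ε = 2·5.67×10⁻⁸·(239)⁴/1210 = 2·5.67×10⁻⁸·3.263×10⁹/1210.

α/ε ≈ 0.306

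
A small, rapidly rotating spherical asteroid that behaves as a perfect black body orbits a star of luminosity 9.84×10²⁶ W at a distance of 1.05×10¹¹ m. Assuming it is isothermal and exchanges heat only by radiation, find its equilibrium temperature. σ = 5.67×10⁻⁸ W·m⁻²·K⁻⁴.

T ≈ 421 K

First find the stellar flux at distance d: S = L/(4πd²) = 9.84×10²⁶/(4π·(1.05×10¹¹)²) = 7102 W/m².
For an isothermal sphere, absorbed (1−a)S·πr² = emitted σ·4πr²·T⁴, so T⁴ = (1−a)S/(4σ).
T⁴ = 1.00·7102/(4·5.67×10⁻⁸) = 3.132×10¹⁰ K⁴.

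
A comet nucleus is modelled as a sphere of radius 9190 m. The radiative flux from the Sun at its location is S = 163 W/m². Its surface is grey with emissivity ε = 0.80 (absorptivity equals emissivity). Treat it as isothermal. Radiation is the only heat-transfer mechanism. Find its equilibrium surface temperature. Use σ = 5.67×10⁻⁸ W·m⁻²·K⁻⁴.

T ≈ 164 K

At equilibrium, absorbed power = emitted power.
Absorbing cross-section = πr² = 2.653×10⁸ m²; emitting surface = 4πr² = 1.061×10⁹ m² (ratio 4).
εS·A_cross = εσ·A_surf·T⁴  ⇒  T⁴ = S/(4σ)   (ε cancels).
T⁴ = 163/(4·5.67×10⁻⁸) = 7.187×10⁸ K⁴.
T = (7.187×10⁸)^(1/4).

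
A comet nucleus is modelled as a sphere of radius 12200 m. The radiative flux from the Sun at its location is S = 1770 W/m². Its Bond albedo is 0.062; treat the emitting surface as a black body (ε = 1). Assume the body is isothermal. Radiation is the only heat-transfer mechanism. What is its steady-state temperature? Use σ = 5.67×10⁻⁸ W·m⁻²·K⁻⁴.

T ≈ 293 K

At equilibrium, absorbed power = emitted power.
Absorbing cross-section = πr² = 4.676×10⁸ m²; emitting surface = 4πr² = 1.870×10⁹ m² (ratio 4).
(1−a)S·A_cross = εσ·A_surf·T⁴  ⇒  T⁴ = (1−a)S/(4σ).
T⁴ = 0.938·1770/(4·5.67×10⁻⁸) = 7.320×10⁹ K⁴.
T = (7.320×10⁹)^(1/4).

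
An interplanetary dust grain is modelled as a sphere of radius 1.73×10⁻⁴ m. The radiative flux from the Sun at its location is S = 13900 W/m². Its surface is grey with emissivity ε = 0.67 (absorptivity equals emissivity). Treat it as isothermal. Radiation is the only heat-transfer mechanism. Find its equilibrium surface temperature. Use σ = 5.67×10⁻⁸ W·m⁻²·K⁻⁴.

T ≈ 498 K

At equilibrium, absorbed power = emitted power.
Absorbing cross-section = πr² = 9.402×10⁻⁸ m²; emitting surface = 4πr² = 3.761×10⁻⁷ m² (ratio 4).
εS·A_cross = εσ·A_surf·T⁴  ⇒  T⁴ = S/(4σ)   (ε cancels).
T⁴ = 13900/(4·5.67×10⁻⁸) = 6.129×10¹⁰ K⁴.
T = (6.129×10¹⁰)^(1/4).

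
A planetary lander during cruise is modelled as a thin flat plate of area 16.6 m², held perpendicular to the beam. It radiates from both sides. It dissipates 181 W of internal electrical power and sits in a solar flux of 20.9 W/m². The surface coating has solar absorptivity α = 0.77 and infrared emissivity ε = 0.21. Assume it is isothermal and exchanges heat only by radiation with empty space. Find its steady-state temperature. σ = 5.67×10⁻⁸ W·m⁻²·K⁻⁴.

T ≈ 183 K

At steady state, absorbed solar power + internal power = radiated power.
Absorbed: α·S·A_cross = 0.77·20.9·16.60 = 267.1 W (cross-section A).
Total input = 267.1 + 181 = 448.1 W.
Radiated: εσ·A_surf·T⁴ with A_surf = 2A = 33.20 m².
T⁴ = 448.1/(0.21·5.67×10⁻⁸·33.20) = 1.134×10⁹ K⁴.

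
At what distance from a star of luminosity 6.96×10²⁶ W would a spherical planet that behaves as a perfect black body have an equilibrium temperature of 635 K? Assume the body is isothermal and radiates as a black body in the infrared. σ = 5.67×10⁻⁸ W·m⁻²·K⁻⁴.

d ≈ 3.88×10¹⁰ m

For an isothermal black-emitting sphere, (1−a)S·πr² = σ·4πr²·T⁴ ⇒ S = 4σT⁴/(1−a).
S = 4·5.67×10⁻⁸·(635)⁴/1.00 = 36880 W/m².
Flux falls as S = L/(4πd²), so d = √(L/(4πS)) = √(6.96×10²⁶/(4π·36880)).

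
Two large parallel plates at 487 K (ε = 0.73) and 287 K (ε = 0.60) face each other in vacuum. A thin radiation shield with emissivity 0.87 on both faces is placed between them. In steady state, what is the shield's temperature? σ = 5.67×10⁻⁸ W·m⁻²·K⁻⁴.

T_s ≈ 429 K

In steady state the net flux on the hot side equals that on the cold side.
σ(T₁⁴−T_s⁴)/D₁ = σ(T_s⁴−T₂⁴)/D₂, with D₁ = 1/ε₁+1/ε_s−1 = 1.519, D₂ = 1/ε_s+1/ε₂−1 = 1.816.
Solve for T_s⁴: T_s⁴ = (D₂·T₁⁴ + D₁·T₂⁴)/(D₁+D₂) = 3.372×10¹⁰ K⁴.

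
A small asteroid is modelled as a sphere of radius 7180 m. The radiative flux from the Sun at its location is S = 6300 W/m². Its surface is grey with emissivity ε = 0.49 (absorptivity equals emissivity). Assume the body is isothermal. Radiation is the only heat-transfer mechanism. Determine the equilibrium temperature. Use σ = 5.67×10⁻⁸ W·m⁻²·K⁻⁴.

At equilibrium, absorbed power = emitted power.
Absorbing cross-section = πr² = 1.620×10⁸ m²; emitting surface = 4πr² = 6.478×10⁸ m² (ratio 4).
εS·A_cross = εσ·A_surf·T⁴  ⇒  T⁴ = S/(4σ)   (ε cancels).
T⁴ = 6300/(4·5.67×10⁻⁸) = 2.778×10¹⁰ K⁴.
T = (2.778×10¹⁰)^(1/4).

T ≈ 408 K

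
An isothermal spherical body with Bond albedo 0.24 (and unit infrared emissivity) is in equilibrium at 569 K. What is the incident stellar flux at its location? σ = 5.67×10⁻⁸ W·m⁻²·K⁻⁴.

(1−a)S·πr² = σ·4πr²·T⁴ ⇒ S = 4σT⁴/(1−a).
S = 4·5.67×10⁻⁸·1.048×10¹¹/0.760.

S ≈ 31300 W/m²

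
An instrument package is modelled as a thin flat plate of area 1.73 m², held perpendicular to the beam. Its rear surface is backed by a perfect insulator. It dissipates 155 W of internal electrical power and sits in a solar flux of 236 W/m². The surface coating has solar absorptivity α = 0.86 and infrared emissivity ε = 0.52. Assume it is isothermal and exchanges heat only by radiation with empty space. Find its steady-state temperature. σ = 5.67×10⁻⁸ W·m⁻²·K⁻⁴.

T ≈ 316 K

At steady state, absorbed solar power + internal power = radiated power.
Absorbed: α·S·A_cross = 0.86·236·1.730 = 351.1 W (cross-section A).
Total input = 351.1 + 155 = 506.1 W.
Radiated: εσ·A_surf·T⁴ with A_surf = A = 1.730 m².
T⁴ = 506.1/(0.52·5.67×10⁻⁸·1.730) = 9.923×10⁹ K⁴.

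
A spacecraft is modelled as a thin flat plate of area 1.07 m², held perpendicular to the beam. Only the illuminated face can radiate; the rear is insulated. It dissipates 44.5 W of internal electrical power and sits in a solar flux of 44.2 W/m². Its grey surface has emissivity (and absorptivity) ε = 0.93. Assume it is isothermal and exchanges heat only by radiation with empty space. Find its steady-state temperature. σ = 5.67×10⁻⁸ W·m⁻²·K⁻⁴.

At steady state, absorbed solar power + internal power = radiated power.
Absorbed: α·S·A_cross = 0.93·44.2·1.070 = 43.98 W (cross-section A).
Total input = 43.98 + 44.5 = 88.48 W.
Radiated: εσ·A_surf·T⁴ with A_surf = A = 1.070 m².
T⁴ = 88.48/(0.93·5.67×10⁻⁸·1.070) = 1.568×10⁹ K⁴.

T ≈ 199 K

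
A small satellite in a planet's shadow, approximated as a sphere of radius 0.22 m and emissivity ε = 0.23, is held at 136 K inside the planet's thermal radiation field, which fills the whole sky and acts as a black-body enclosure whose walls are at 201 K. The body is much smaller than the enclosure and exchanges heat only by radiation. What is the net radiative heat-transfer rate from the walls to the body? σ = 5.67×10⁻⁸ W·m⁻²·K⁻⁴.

For a small grey body in a large enclosure: P_net = εσA(T_body⁴ − T_wall⁴).
A = 4πr² = 0.6082 m²; T_body⁴ − T_wall⁴ = 3.421×10⁸ − 1.632×10⁹ = -1.290×10⁹ K⁴.
|P_net| = 0.23·5.67×10⁻⁸·0.6082·1.290×10⁹.

P_net ≈ 10.2 W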